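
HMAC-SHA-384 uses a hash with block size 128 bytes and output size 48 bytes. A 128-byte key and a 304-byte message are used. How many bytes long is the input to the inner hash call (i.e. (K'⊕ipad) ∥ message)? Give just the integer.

Key is 128 ≤ 128 bytes, zero-padded: |K'| = 128.
Inner input = (K'⊕ipad) ∥ m → 128 + 304 = 432 bytes.

432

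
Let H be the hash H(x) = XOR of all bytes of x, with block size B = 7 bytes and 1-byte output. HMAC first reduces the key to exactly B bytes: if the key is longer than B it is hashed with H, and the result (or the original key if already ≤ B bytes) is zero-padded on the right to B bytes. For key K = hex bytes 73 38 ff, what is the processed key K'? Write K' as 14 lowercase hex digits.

7338ff00000000

Key hex bytes 73 38 ff is 3 bytes ≤ B = 7; zero-pad to 7 bytes: K' = 73 38 ff 00 00 00 00.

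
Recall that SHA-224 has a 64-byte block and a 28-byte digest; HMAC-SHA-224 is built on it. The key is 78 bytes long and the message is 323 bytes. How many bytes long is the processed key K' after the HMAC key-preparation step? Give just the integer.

64

Key is 78 > 64 bytes, so it is hashed to 28 bytes then zero-padded to 64: |K'| = 64.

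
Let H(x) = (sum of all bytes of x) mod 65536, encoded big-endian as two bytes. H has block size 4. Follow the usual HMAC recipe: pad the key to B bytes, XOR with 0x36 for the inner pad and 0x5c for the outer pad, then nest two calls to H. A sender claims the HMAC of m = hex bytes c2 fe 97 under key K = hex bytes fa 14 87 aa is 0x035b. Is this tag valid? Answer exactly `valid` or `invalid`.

Key hex bytes fa 14 87 aa is exactly B = 4 bytes: K' = fa 14 87 aa.
K' ⊕ ipad = cc 22 b1 9c; K' ⊕ opad = a6 48 db f6.
Inner hash: sum = 204+34+177+156+194+254+151 = 1170 → 04 92.
Outer hash (recomputed tag): sum = 166+72+219+246+4+146 = 853 → 03 55.
Recomputed tag = 0355; claimed = 035b → mismatch.

invalid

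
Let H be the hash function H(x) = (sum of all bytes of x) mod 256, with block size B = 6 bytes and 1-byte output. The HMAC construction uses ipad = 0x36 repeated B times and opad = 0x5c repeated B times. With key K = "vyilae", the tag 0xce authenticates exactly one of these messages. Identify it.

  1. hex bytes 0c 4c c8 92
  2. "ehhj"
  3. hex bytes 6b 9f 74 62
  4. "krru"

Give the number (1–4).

Key "vyilae" = 76 79 69 6c 61 65 is exactly B = 6 bytes: K' = 76 79 69 6c 61 65.
K' ⊕ ipad = 40 4f 5f 5a 57 53; K' ⊕ opad = 2a 25 35 30 3d 39.
m1: inner = H(40 4f 5f 5a 57 53 0c 4c c8 92) = a4; tag = H(2a 25 35 30 3d 39 a4) = ce ← matches
m2: inner = H(40 4f 5f 5a 57 53 65 68 68 6a) = 91; tag = H(2a 25 35 30 3d 39 91) = bb
m3: inner = H(40 4f 5f 5a 57 53 6b 9f 74 62) = d2; tag = H(2a 25 35 30 3d 39 d2) = fc
m4: inner = H(40 4f 5f 5a 57 53 6b 72 72 75) = b6; tag = H(2a 25 35 30 3d 39 b6) = e0

1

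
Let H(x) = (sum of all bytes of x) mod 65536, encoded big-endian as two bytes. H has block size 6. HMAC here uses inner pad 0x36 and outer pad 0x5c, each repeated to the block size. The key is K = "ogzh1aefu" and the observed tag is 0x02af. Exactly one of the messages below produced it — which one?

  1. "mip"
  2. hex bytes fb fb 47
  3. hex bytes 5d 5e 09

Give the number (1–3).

2

Key "ogzh1aefu" = 6f 67 7a 68 31 61 65 66 75 is 9 bytes > B = 6, so hash it first: H(key) = 03 8a, then zero-pad to 6 bytes: K' = 03 8a 00 00 00 00.
K' ⊕ ipad = 35 bc 36 36 36 36; K' ⊕ opad = 5f d6 5c 5c 5c 5c.
m1: inner = H(35 bc 36 36 36 36 6d 69 70) = 03 0f; tag = H(5f d6 5c 5c 5c 5c 03 0f) = 02b7
m2: inner = H(35 bc 36 36 36 36 fb fb 47) = 04 06; tag = H(5f d6 5c 5c 5c 5c 04 06) = 02af ← matches
m3: inner = H(35 bc 36 36 36 36 5d 5e 09) = 02 8d; tag = H(5f d6 5c 5c 5c 5c 02 8d) = 0334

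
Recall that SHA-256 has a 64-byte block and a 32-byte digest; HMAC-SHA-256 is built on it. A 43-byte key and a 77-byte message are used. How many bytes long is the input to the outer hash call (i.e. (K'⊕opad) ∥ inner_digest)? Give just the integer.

96

Key is 43 ≤ 64 bytes, zero-padded: |K'| = 64.
Outer input = (K'⊕opad) ∥ H(inner) → 64 + 32 = 96 bytes.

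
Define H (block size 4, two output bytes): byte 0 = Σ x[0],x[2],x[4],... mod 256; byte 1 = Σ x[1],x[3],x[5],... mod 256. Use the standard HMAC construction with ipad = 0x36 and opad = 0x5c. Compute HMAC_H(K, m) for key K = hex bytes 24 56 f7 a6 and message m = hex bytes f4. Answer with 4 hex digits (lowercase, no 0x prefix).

eaf4

Key hex bytes 24 56 f7 a6 is exactly B = 4 bytes: K' = 24 56 f7 a6.
K' ⊕ ipad = 12 60 c1 90.  K' ⊕ opad = 78 0a ab fa.
Inner input = (K'⊕ipad) ∥ m = 12 60 c1 90 ∥ f4.
Inner hash: even-index sum = 455 mod 256 = 199; odd-index sum = 240 mod 256 = 240 → c7 f0.
Outer input = (K'⊕opad) ∥ inner = 78 0a ab fa ∥ c7 f0.
Outer hash (tag): even-index sum = 490 mod 256 = 234; odd-index sum = 500 mod 256 = 244 → ea f4.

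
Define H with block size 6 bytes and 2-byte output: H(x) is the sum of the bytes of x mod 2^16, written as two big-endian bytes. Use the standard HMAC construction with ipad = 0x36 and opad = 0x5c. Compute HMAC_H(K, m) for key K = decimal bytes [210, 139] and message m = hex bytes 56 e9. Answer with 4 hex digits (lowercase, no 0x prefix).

Key decimal bytes [210, 139] = d2 8b is 2 bytes ≤ B = 6; zero-pad to 6 bytes: K' = d2 8b 00 00 00 00.
K' ⊕ ipad = e4 bd 36 36 36 36.  K' ⊕ opad = 8e d7 5c 5c 5c 5c.
Inner input = (K'⊕ipad) ∥ m = e4 bd 36 36 36 36 ∥ 56 e9.
Inner hash: sum = 228+189+54+54+54+54+86+233 = 952 → 03 b8.
Outer input = (K'⊕opad) ∥ inner = 8e d7 5c 5c 5c 5c ∥ 03 b8.
Outer hash (tag): sum = 142+215+92+92+92+92+3+184 = 912 → 03 90.

0390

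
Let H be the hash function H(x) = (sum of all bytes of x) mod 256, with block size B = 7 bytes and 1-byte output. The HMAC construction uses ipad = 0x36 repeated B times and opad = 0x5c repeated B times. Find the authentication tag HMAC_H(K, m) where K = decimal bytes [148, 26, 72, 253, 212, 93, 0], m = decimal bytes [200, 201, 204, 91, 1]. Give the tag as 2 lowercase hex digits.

fb

Key decimal bytes [148, 26, 72, 253, 212, 93, 0] = 94 1a 48 fd d4 5d 00 is exactly B = 7 bytes: K' = 94 1a 48 fd d4 5d 00.
K' ⊕ ipad = a2 2c 7e cb e2 6b 36.  K' ⊕ opad = c8 46 14 a1 88 01 5c.
Inner input = (K'⊕ipad) ∥ m = a2 2c 7e cb e2 6b 36 ∥ c8 c9 cc 5b 01.
Inner hash: sum = 162+44+126+203+226+107+54+200+201+204+91+1 = 1619; mod 256 = 83 → 53.
Outer input = (K'⊕opad) ∥ inner = c8 46 14 a1 88 01 5c ∥ 53.
Outer hash (tag): sum = 200+70+20+161+136+1+92+83 = 763; mod 256 = 251 → fb.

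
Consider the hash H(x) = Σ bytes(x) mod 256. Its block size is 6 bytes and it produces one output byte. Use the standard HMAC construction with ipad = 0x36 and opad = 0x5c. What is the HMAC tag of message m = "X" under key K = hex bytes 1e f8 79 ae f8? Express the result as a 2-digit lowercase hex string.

Key hex bytes 1e f8 79 ae f8 is 5 bytes ≤ B = 6; zero-pad to 6 bytes: K' = 1e f8 79 ae f8 00.
K' ⊕ ipad = 28 ce 4f 98 ce 36.  K' ⊕ opad = 42 a4 25 f2 a4 5c.
Inner input = (K'⊕ipad) ∥ m = 28 ce 4f 98 ce 36 ∥ 58.
Inner hash: sum = 40+206+79+152+206+54+88 = 825; mod 256 = 57 → 39.
Outer input = (K'⊕opad) ∥ inner = 42 a4 25 f2 a4 5c ∥ 39.
Outer hash (tag): sum = 66+164+37+242+164+92+57 = 822; mod 256 = 54 → 36.

36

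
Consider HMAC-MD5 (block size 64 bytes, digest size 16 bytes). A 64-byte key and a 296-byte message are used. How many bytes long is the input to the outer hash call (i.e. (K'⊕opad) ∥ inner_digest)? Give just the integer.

80

Key is 64 ≤ 64 bytes, zero-padded: |K'| = 64.
Outer input = (K'⊕opad) ∥ H(inner) → 64 + 16 = 80 bytes.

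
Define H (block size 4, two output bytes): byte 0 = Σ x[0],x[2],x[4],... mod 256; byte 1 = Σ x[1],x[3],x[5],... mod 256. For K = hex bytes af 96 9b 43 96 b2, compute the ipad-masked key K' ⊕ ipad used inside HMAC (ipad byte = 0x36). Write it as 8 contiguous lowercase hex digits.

Key hex bytes af 96 9b 43 96 b2 is 6 bytes > B = 4, so hash it first: H(key) = e0 8b, then zero-pad to 4 bytes: K' = e0 8b 00 00.
XOR each byte with 0x36: e0⊕36=d6, 8b⊕36=bd, 00⊕36=36, 00⊕36=36.

d6bd3636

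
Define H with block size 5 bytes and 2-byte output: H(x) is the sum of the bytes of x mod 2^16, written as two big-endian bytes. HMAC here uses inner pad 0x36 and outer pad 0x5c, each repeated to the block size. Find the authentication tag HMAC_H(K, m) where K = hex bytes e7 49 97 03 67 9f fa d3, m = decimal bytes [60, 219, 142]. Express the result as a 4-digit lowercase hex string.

Key hex bytes e7 49 97 03 67 9f fa d3 is 8 bytes > B = 5, so hash it first: H(key) = 04 9d, then zero-pad to 5 bytes: K' = 04 9d 00 00 00.
K' ⊕ ipad = 32 ab 36 36 36.  K' ⊕ opad = 58 c1 5c 5c 5c.
Inner input = (K'⊕ipad) ∥ m = 32 ab 36 36 36 ∥ 3c db 8e.
Inner hash: sum = 50+171+54+54+54+60+219+142 = 804 → 03 24.
Outer input = (K'⊕opad) ∥ inner = 58 c1 5c 5c 5c ∥ 03 24.
Outer hash (tag): sum = 88+193+92+92+92+3+36 = 596 → 02 54.

0254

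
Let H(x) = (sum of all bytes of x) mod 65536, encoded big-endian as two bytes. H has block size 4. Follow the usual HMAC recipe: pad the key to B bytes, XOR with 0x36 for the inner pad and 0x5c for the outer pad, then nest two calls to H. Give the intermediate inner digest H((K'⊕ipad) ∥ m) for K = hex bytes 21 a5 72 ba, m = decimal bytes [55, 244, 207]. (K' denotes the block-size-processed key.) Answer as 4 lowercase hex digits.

Key hex bytes 21 a5 72 ba is exactly B = 4 bytes: K' = 21 a5 72 ba.
K' ⊕ ipad = 17 93 44 8c.
Inner input = 17 93 44 8c ∥ 37 f4 cf.
Inner hash: sum = 23+147+68+140+55+244+207 = 884 → 03 74.

0374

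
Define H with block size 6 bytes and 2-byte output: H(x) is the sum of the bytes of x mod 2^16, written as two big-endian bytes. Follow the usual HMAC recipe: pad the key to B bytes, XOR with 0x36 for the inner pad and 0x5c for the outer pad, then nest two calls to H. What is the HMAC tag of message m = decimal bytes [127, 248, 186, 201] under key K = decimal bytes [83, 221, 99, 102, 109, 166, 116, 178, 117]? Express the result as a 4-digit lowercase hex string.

Key decimal bytes [83, 221, 99, 102, 109, 166, 116, 178, 117] = 53 dd 63 66 6d a6 74 b2 75 is 9 bytes > B = 6, so hash it first: H(key) = 04 a7, then zero-pad to 6 bytes: K' = 04 a7 00 00 00 00.
K' ⊕ ipad = 32 91 36 36 36 36.  K' ⊕ opad = 58 fb 5c 5c 5c 5c.
Inner input = (K'⊕ipad) ∥ m = 32 91 36 36 36 36 ∥ 7f f8 ba c9.
Inner hash: sum = 50+145+54+54+54+54+127+248+186+201 = 1173 → 04 95.
Outer input = (K'⊕opad) ∥ inner = 58 fb 5c 5c 5c 5c ∥ 04 95.
Outer hash (tag): sum = 88+251+92+92+92+92+4+149 = 860 → 03 5c.

035c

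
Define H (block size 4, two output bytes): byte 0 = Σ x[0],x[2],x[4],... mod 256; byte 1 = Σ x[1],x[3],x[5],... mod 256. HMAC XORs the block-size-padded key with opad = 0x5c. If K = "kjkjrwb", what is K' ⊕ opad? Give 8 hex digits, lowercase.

f6175c5c

Key "kjkjrwb" = 6b 6a 6b 6a 72 77 62 is 7 bytes > B = 4, so hash it first: H(key) = aa 4b, then zero-pad to 4 bytes: K' = aa 4b 00 00.
XOR each byte with 0x5c: aa⊕5c=f6, 4b⊕5c=17, 00⊕5c=5c, 00⊕5c=5c.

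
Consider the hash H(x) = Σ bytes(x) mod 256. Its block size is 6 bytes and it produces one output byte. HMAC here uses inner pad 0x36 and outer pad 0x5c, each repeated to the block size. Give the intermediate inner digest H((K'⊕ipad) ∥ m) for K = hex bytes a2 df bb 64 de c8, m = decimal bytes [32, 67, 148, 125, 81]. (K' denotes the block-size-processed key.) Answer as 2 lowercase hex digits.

07

Key hex bytes a2 df bb 64 de c8 is exactly B = 6 bytes: K' = a2 df bb 64 de c8.
K' ⊕ ipad = 94 e9 8d 52 e8 fe.
Inner input = 94 e9 8d 52 e8 fe ∥ 20 43 94 7d 51.
Inner hash: sum = 148+233+141+82+232+254+32+67+148+125+81 = 1543; mod 256 = 7 → 07.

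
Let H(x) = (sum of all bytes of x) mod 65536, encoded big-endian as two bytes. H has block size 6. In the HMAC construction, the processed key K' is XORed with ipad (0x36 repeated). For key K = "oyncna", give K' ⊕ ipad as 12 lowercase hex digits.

594f58555857

Key "oyncna" = 6f 79 6e 63 6e 61 is exactly B = 6 bytes: K' = 6f 79 6e 63 6e 61.
XOR each byte with 0x36: 6f⊕36=59, 79⊕36=4f, 6e⊕36=58, 63⊕36=55, 6e⊕36=58, 61⊕36=57.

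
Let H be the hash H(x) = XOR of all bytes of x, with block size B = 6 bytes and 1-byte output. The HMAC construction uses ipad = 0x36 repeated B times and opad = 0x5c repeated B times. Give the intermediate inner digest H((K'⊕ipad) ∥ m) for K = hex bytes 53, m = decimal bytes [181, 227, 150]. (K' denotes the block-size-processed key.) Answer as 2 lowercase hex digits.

Key hex bytes 53 is 1 byte ≤ B = 6; zero-pad to 6 bytes: K' = 53 00 00 00 00 00.
K' ⊕ ipad = 65 36 36 36 36 36.
Inner input = 65 36 36 36 36 36 ∥ b5 e3 96.
Inner hash: XOR 65⊕36⊕36⊕36⊕36⊕36⊕b5⊕e3⊕96 = 93.

93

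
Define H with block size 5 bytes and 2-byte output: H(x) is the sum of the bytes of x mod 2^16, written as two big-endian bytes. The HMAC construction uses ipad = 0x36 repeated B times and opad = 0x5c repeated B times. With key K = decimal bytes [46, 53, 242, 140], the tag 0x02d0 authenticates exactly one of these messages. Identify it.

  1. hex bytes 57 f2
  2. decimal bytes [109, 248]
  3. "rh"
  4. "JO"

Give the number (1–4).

1

Key decimal bytes [46, 53, 242, 140] = 2e 35 f2 8c is 4 bytes ≤ B = 5; zero-pad to 5 bytes: K' = 2e 35 f2 8c 00.
K' ⊕ ipad = 18 03 c4 ba 36; K' ⊕ opad = 72 69 ae d0 5c.
m1: inner = H(18 03 c4 ba 36 57 f2) = 03 18; tag = H(72 69 ae d0 5c 03 18) = 02d0 ← matches
m2: inner = H(18 03 c4 ba 36 6d f8) = 03 34; tag = H(72 69 ae d0 5c 03 34) = 02ec
m3: inner = H(18 03 c4 ba 36 72 68) = 02 a9; tag = H(72 69 ae d0 5c 02 a9) = 0360
m4: inner = H(18 03 c4 ba 36 4a 4f) = 02 68; tag = H(72 69 ae d0 5c 02 68) = 031f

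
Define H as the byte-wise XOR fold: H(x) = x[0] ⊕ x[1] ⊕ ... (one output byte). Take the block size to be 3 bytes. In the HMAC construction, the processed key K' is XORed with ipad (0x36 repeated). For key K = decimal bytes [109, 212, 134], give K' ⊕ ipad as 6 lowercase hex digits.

5be2b0

Key decimal bytes [109, 212, 134] = 6d d4 86 is exactly B = 3 bytes: K' = 6d d4 86.
XOR each byte with 0x36: 6d⊕36=5b, d4⊕36=e2, 86⊕36=b0.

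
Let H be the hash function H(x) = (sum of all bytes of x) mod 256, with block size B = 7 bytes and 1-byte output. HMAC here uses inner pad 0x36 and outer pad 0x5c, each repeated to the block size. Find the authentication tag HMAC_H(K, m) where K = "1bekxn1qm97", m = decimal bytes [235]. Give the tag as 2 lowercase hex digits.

Key "1bekxn1qm97" = 31 62 65 6b 78 6e 31 71 6d 39 37 is 11 bytes > B = 7, so hash it first: H(key) = c8, then zero-pad to 7 bytes: K' = c8 00 00 00 00 00 00.
K' ⊕ ipad = fe 36 36 36 36 36 36.  K' ⊕ opad = 94 5c 5c 5c 5c 5c 5c.
Inner input = (K'⊕ipad) ∥ m = fe 36 36 36 36 36 36 ∥ eb.
Inner hash: sum = 254+54+54+54+54+54+54+235 = 813; mod 256 = 45 → 2d.
Outer input = (K'⊕opad) ∥ inner = 94 5c 5c 5c 5c 5c 5c ∥ 2d.
Outer hash (tag): sum = 148+92+92+92+92+92+92+45 = 745; mod 256 = 233 → e9.

e9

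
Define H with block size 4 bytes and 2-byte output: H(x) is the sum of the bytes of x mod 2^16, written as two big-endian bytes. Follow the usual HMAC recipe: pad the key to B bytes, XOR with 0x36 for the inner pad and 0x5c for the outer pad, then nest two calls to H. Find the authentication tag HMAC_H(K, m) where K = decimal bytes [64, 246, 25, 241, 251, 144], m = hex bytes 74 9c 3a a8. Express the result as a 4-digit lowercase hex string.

0241

Key decimal bytes [64, 246, 25, 241, 251, 144] = 40 f6 19 f1 fb 90 is 6 bytes > B = 4, so hash it first: H(key) = 03 cb, then zero-pad to 4 bytes: K' = 03 cb 00 00.
K' ⊕ ipad = 35 fd 36 36.  K' ⊕ opad = 5f 97 5c 5c.
Inner input = (K'⊕ipad) ∥ m = 35 fd 36 36 ∥ 74 9c 3a a8.
Inner hash: sum = 53+253+54+54+116+156+58+168 = 912 → 03 90.
Outer input = (K'⊕opad) ∥ inner = 5f 97 5c 5c ∥ 03 90.
Outer hash (tag): sum = 95+151+92+92+3+144 = 577 → 02 41.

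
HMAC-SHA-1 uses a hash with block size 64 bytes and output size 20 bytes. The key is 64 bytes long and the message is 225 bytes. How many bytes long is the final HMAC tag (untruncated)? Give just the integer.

20

The tag is one SHA-1 digest: 20 bytes.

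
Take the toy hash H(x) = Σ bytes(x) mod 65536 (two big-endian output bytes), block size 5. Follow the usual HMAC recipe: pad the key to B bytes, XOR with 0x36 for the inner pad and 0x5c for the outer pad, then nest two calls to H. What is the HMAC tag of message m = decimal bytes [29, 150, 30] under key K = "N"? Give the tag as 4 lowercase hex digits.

01a5

Key "N" = 4e is 1 byte ≤ B = 5; zero-pad to 5 bytes: K' = 4e 00 00 00 00.
K' ⊕ ipad = 78 36 36 36 36.  K' ⊕ opad = 12 5c 5c 5c 5c.
Inner input = (K'⊕ipad) ∥ m = 78 36 36 36 36 ∥ 1d 96 1e.
Inner hash: sum = 120+54+54+54+54+29+150+30 = 545 → 02 21.
Outer input = (K'⊕opad) ∥ inner = 12 5c 5c 5c 5c ∥ 02 21.
Outer hash (tag): sum = 18+92+92+92+92+2+33 = 421 → 01 a5.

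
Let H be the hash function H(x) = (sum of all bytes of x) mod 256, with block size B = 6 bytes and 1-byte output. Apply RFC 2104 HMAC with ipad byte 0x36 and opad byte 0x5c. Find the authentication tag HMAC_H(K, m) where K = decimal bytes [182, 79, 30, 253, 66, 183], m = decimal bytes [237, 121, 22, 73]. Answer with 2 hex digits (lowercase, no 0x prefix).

Key decimal bytes [182, 79, 30, 253, 66, 183] = b6 4f 1e fd 42 b7 is exactly B = 6 bytes: K' = b6 4f 1e fd 42 b7.
K' ⊕ ipad = 80 79 28 cb 74 81.  K' ⊕ opad = ea 13 42 a1 1e eb.
Inner input = (K'⊕ipad) ∥ m = 80 79 28 cb 74 81 ∥ ed 79 16 49.
Inner hash: sum = 128+121+40+203+116+129+237+121+22+73 = 1190; mod 256 = 166 → a6.
Outer input = (K'⊕opad) ∥ inner = ea 13 42 a1 1e eb ∥ a6.
Outer hash (tag): sum = 234+19+66+161+30+235+166 = 911; mod 256 = 143 → 8f.

8f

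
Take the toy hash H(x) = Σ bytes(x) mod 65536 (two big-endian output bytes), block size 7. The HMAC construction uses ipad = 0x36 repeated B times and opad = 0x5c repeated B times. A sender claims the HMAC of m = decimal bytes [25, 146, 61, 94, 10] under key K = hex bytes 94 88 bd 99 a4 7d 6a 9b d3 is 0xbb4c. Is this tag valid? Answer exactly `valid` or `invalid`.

invalid

Key hex bytes 94 88 bd 99 a4 7d 6a 9b d3 is 9 bytes > B = 7, so hash it first: H(key) = 05 6b, then zero-pad to 7 bytes: K' = 05 6b 00 00 00 00 00.
K' ⊕ ipad = 33 5d 36 36 36 36 36; K' ⊕ opad = 59 37 5c 5c 5c 5c 5c.
Inner hash: sum = 51+93+54+54+54+54+54+25+146+61+94+10 = 750 → 02 ee.
Outer hash (recomputed tag): sum = 89+55+92+92+92+92+92+2+238 = 844 → 03 4c.
Recomputed tag = 034c; claimed = bb4c → mismatch.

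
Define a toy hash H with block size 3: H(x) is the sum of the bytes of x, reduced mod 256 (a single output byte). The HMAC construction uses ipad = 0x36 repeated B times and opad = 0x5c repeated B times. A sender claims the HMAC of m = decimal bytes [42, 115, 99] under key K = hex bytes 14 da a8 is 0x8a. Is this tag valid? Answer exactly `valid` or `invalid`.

Key hex bytes 14 da a8 is exactly B = 3 bytes: K' = 14 da a8.
K' ⊕ ipad = 22 ec 9e; K' ⊕ opad = 48 86 f4.
Inner hash: sum = 34+236+158+42+115+99 = 684; mod 256 = 172 → ac.
Outer hash (recomputed tag): sum = 72+134+244+172 = 622; mod 256 = 110 → 6e.
Recomputed tag = 6e; claimed = 8a → mismatch.

invalid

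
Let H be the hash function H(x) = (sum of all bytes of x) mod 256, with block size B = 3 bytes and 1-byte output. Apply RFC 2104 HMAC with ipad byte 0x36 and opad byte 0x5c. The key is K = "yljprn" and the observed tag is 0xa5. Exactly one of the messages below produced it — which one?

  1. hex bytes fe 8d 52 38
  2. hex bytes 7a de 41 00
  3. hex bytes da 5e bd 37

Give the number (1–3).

Key "yljprn" = 79 6c 6a 70 72 6e is 6 bytes > B = 3, so hash it first: H(key) = 9f, then zero-pad to 3 bytes: K' = 9f 00 00.
K' ⊕ ipad = a9 36 36; K' ⊕ opad = c3 5c 5c.
m1: inner = H(a9 36 36 fe 8d 52 38) = 2a; tag = H(c3 5c 5c 2a) = a5 ← matches
m2: inner = H(a9 36 36 7a de 41 00) = ae; tag = H(c3 5c 5c ae) = 29
m3: inner = H(a9 36 36 da 5e bd 37) = 41; tag = H(c3 5c 5c 41) = bc

1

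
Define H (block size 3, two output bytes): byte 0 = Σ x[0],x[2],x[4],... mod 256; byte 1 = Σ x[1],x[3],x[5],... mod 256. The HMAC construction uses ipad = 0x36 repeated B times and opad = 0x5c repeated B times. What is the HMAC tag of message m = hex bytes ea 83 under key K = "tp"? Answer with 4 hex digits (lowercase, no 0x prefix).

Key "tp" = 74 70 is 2 bytes ≤ B = 3; zero-pad to 3 bytes: K' = 74 70 00.
K' ⊕ ipad = 42 46 36.  K' ⊕ opad = 28 2c 5c.
Inner input = (K'⊕ipad) ∥ m = 42 46 36 ∥ ea 83.
Inner hash: even-index sum = 251 mod 256 = 251; odd-index sum = 304 mod 256 = 48 → fb 30.
Outer input = (K'⊕opad) ∥ inner = 28 2c 5c ∥ fb 30.
Outer hash (tag): even-index sum = 180 mod 256 = 180; odd-index sum = 295 mod 256 = 39 → b4 27.

b427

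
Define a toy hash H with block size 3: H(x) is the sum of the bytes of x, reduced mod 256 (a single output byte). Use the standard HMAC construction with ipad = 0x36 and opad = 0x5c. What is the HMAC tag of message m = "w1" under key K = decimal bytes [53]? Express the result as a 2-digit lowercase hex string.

38

Key decimal bytes [53] = 35 is 1 byte ≤ B = 3; zero-pad to 3 bytes: K' = 35 00 00.
K' ⊕ ipad = 03 36 36.  K' ⊕ opad = 69 5c 5c.
Inner input = (K'⊕ipad) ∥ m = 03 36 36 ∥ 77 31.
Inner hash: sum = 3+54+54+119+49 = 279; mod 256 = 23 → 17.
Outer input = (K'⊕opad) ∥ inner = 69 5c 5c ∥ 17.
Outer hash (tag): sum = 105+92+92+23 = 312; mod 256 = 56 → 38.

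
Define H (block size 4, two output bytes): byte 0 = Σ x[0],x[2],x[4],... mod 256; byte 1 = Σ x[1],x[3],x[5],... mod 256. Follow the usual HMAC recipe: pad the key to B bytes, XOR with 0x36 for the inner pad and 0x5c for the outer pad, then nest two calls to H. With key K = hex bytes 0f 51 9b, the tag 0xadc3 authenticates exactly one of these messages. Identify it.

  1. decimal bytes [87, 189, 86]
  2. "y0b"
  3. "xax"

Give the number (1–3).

Key hex bytes 0f 51 9b is 3 bytes ≤ B = 4; zero-pad to 4 bytes: K' = 0f 51 9b 00.
K' ⊕ ipad = 39 67 ad 36; K' ⊕ opad = 53 0d c7 5c.
m1: inner = H(39 67 ad 36 57 bd 56) = 93 5a; tag = H(53 0d c7 5c 93 5a) = adc3 ← matches
m2: inner = H(39 67 ad 36 79 30 62) = c1 cd; tag = H(53 0d c7 5c c1 cd) = db36
m3: inner = H(39 67 ad 36 78 61 78) = d6 fe; tag = H(53 0d c7 5c d6 fe) = f067

1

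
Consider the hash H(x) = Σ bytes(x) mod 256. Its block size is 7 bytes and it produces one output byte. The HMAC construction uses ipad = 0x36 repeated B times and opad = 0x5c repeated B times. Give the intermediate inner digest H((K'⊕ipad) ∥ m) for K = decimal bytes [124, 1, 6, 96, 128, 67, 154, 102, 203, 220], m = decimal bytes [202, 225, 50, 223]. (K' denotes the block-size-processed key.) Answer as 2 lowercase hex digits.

7b

Key decimal bytes [124, 1, 6, 96, 128, 67, 154, 102, 203, 220] = 7c 01 06 60 80 43 9a 66 cb dc is 10 bytes > B = 7, so hash it first: H(key) = 4d, then zero-pad to 7 bytes: K' = 4d 00 00 00 00 00 00.
K' ⊕ ipad = 7b 36 36 36 36 36 36.
Inner input = 7b 36 36 36 36 36 36 ∥ ca e1 32 df.
Inner hash: sum = 123+54+54+54+54+54+54+202+225+50+223 = 1147; mod 256 = 123 → 7b.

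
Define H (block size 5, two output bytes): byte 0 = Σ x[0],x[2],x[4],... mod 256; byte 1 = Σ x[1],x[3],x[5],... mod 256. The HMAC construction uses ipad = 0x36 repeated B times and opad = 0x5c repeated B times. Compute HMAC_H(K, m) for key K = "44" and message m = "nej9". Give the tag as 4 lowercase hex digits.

Key "44" = 34 34 is 2 bytes ≤ B = 5; zero-pad to 5 bytes: K' = 34 34 00 00 00.
K' ⊕ ipad = 02 02 36 36 36.  K' ⊕ opad = 68 68 5c 5c 5c.
Inner input = (K'⊕ipad) ∥ m = 02 02 36 36 36 ∥ 6e 65 6a 39.
Inner hash: even-index sum = 268 mod 256 = 12; odd-index sum = 272 mod 256 = 16 → 0c 10.
Outer input = (K'⊕opad) ∥ inner = 68 68 5c 5c 5c ∥ 0c 10.
Outer hash (tag): even-index sum = 304 mod 256 = 48; odd-index sum = 208 mod 256 = 208 → 30 d0.

30d0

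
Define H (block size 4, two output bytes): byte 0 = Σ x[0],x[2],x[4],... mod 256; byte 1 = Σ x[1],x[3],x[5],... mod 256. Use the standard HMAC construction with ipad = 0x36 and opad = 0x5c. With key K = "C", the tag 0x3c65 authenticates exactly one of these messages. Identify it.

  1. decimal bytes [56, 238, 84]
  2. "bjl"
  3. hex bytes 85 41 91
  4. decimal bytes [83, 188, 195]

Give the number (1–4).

3

Key "C" = 43 is 1 byte ≤ B = 4; zero-pad to 4 bytes: K' = 43 00 00 00.
K' ⊕ ipad = 75 36 36 36; K' ⊕ opad = 1f 5c 5c 5c.
m1: inner = H(75 36 36 36 38 ee 54) = 37 5a; tag = H(1f 5c 5c 5c 37 5a) = b212
m2: inner = H(75 36 36 36 62 6a 6c) = 79 d6; tag = H(1f 5c 5c 5c 79 d6) = f48e
m3: inner = H(75 36 36 36 85 41 91) = c1 ad; tag = H(1f 5c 5c 5c c1 ad) = 3c65 ← matches
m4: inner = H(75 36 36 36 53 bc c3) = c1 28; tag = H(1f 5c 5c 5c c1 28) = 3ce0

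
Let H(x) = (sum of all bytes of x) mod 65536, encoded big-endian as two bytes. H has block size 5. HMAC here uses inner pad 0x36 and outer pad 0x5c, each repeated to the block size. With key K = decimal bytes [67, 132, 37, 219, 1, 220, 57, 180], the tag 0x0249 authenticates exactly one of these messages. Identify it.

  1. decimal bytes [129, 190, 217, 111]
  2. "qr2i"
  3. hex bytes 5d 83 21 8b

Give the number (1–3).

1

Key decimal bytes [67, 132, 37, 219, 1, 220, 57, 180] = 43 84 25 db 01 dc 39 b4 is 8 bytes > B = 5, so hash it first: H(key) = 03 91, then zero-pad to 5 bytes: K' = 03 91 00 00 00.
K' ⊕ ipad = 35 a7 36 36 36; K' ⊕ opad = 5f cd 5c 5c 5c.
m1: inner = H(35 a7 36 36 36 81 be d9 6f) = 04 05; tag = H(5f cd 5c 5c 5c 04 05) = 0249 ← matches
m2: inner = H(35 a7 36 36 36 71 72 32 69) = 02 fc; tag = H(5f cd 5c 5c 5c 02 fc) = 033e
m3: inner = H(35 a7 36 36 36 5d 83 21 8b) = 03 0a; tag = H(5f cd 5c 5c 5c 03 0a) = 024d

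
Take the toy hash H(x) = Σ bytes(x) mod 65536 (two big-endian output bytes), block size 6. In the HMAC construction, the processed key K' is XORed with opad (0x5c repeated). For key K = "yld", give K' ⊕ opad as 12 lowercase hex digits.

2530385c5c5c

Key "yld" = 79 6c 64 is 3 bytes ≤ B = 6; zero-pad to 6 bytes: K' = 79 6c 64 00 00 00.
XOR each byte with 0x5c: 79⊕5c=25, 6c⊕5c=30, 64⊕5c=38, 00⊕5c=5c, 00⊕5c=5c, 00⊕5c=5c.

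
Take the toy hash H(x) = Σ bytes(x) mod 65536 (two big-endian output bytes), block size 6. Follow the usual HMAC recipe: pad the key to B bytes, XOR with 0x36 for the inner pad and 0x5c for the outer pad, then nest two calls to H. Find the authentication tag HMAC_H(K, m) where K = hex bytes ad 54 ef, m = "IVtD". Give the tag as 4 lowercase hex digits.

0392

Key hex bytes ad 54 ef is 3 bytes ≤ B = 6; zero-pad to 6 bytes: K' = ad 54 ef 00 00 00.
K' ⊕ ipad = 9b 62 d9 36 36 36.  K' ⊕ opad = f1 08 b3 5c 5c 5c.
Inner input = (K'⊕ipad) ∥ m = 9b 62 d9 36 36 36 ∥ 49 56 74 44.
Inner hash: sum = 155+98+217+54+54+54+73+86+116+68 = 975 → 03 cf.
Outer input = (K'⊕opad) ∥ inner = f1 08 b3 5c 5c 5c ∥ 03 cf.
Outer hash (tag): sum = 241+8+179+92+92+92+3+207 = 914 → 03 92.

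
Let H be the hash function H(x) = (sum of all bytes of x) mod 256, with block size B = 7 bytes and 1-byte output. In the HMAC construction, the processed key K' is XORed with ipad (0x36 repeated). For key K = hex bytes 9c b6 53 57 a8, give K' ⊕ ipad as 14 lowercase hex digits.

Key hex bytes 9c b6 53 57 a8 is 5 bytes ≤ B = 7; zero-pad to 7 bytes: K' = 9c b6 53 57 a8 00 00.
XOR each byte with 0x36: 9c⊕36=aa, b6⊕36=80, 53⊕36=65, 57⊕36=61, a8⊕36=9e, 00⊕36=36, 00⊕36=36.

aa8065619e3636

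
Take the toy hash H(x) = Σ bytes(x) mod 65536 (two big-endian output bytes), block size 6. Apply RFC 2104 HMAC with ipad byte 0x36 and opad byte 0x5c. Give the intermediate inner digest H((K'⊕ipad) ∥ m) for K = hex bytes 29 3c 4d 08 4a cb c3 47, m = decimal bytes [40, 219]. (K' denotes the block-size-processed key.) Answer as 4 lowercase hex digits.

Key hex bytes 29 3c 4d 08 4a cb c3 47 is 8 bytes > B = 6, so hash it first: H(key) = 02 d9, then zero-pad to 6 bytes: K' = 02 d9 00 00 00 00.
K' ⊕ ipad = 34 ef 36 36 36 36.
Inner input = 34 ef 36 36 36 36 ∥ 28 db.
Inner hash: sum = 52+239+54+54+54+54+40+219 = 766 → 02 fe.

02fe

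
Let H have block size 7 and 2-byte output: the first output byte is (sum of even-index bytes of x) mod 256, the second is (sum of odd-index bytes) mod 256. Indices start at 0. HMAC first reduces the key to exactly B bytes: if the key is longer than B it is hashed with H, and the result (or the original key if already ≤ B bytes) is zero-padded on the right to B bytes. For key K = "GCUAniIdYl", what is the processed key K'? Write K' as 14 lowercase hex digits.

|K| = 10 > B = 7, so first hash the key.
H(K): even-index sum = 428 mod 256 = 172; odd-index sum = 445 mod 256 = 189 → ac bd.
Zero-pad H(K) = ac bd to 7 bytes: K' = ac bd 00 00 00 00 00.

acbd0000000000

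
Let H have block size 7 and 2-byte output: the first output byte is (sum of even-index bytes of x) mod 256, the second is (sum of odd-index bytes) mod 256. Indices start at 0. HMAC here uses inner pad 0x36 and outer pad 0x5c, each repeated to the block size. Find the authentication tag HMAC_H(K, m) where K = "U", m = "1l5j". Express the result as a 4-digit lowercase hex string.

Key "U" = 55 is 1 byte ≤ B = 7; zero-pad to 7 bytes: K' = 55 00 00 00 00 00 00.
K' ⊕ ipad = 63 36 36 36 36 36 36.  K' ⊕ opad = 09 5c 5c 5c 5c 5c 5c.
Inner input = (K'⊕ipad) ∥ m = 63 36 36 36 36 36 36 ∥ 31 6c 35 6a.
Inner hash: even-index sum = 475 mod 256 = 219; odd-index sum = 264 mod 256 = 8 → db 08.
Outer input = (K'⊕opad) ∥ inner = 09 5c 5c 5c 5c 5c 5c ∥ db 08.
Outer hash (tag): even-index sum = 293 mod 256 = 37; odd-index sum = 495 mod 256 = 239 → 25 ef.

25ef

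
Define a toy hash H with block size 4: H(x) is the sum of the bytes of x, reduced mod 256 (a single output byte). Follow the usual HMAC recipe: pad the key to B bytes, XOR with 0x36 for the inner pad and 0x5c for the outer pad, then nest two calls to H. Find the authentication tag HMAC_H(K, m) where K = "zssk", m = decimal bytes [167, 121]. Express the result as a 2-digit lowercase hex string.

Key "zssk" = 7a 73 73 6b is exactly B = 4 bytes: K' = 7a 73 73 6b.
K' ⊕ ipad = 4c 45 45 5d.  K' ⊕ opad = 26 2f 2f 37.
Inner input = (K'⊕ipad) ∥ m = 4c 45 45 5d ∥ a7 79.
Inner hash: sum = 76+69+69+93+167+121 = 595; mod 256 = 83 → 53.
Outer input = (K'⊕opad) ∥ inner = 26 2f 2f 37 ∥ 53.
Outer hash (tag): sum = 38+47+47+55+83 = 270; mod 256 = 14 → 0e.

0e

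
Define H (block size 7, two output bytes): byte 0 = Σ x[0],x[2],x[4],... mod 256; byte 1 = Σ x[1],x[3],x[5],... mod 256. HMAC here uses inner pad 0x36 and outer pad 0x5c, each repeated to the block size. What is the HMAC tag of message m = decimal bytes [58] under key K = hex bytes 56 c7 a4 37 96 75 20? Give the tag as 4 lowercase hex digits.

Key hex bytes 56 c7 a4 37 96 75 20 is exactly B = 7 bytes: K' = 56 c7 a4 37 96 75 20.
K' ⊕ ipad = 60 f1 92 01 a0 43 16.  K' ⊕ opad = 0a 9b f8 6b ca 29 7c.
Inner input = (K'⊕ipad) ∥ m = 60 f1 92 01 a0 43 16 ∥ 3a.
Inner hash: even-index sum = 424 mod 256 = 168; odd-index sum = 367 mod 256 = 111 → a8 6f.
Outer input = (K'⊕opad) ∥ inner = 0a 9b f8 6b ca 29 7c ∥ a8 6f.
Outer hash (tag): even-index sum = 695 mod 256 = 183; odd-index sum = 471 mod 256 = 215 → b7 d7.

b7d7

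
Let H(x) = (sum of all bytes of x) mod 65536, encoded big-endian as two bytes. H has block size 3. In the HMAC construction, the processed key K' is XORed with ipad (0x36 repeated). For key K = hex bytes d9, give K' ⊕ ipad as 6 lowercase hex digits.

ef3636

Key hex bytes d9 is 1 byte ≤ B = 3; zero-pad to 3 bytes: K' = d9 00 00.
XOR each byte with 0x36: d9⊕36=ef, 00⊕36=36, 00⊕36=36.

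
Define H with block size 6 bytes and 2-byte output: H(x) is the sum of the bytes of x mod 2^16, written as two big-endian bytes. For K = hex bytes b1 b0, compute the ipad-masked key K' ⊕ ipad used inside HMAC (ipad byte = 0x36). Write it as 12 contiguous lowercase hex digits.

Key hex bytes b1 b0 is 2 bytes ≤ B = 6; zero-pad to 6 bytes: K' = b1 b0 00 00 00 00.
XOR each byte with 0x36: b1⊕36=87, b0⊕36=86, 00⊕36=36, 00⊕36=36, 00⊕36=36, 00⊕36=36.

878636363636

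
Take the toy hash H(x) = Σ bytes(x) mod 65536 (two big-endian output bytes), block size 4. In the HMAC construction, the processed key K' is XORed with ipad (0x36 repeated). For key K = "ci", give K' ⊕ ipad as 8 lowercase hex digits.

Key "ci" = 63 69 is 2 bytes ≤ B = 4; zero-pad to 4 bytes: K' = 63 69 00 00.
XOR each byte with 0x36: 63⊕36=55, 69⊕36=5f, 00⊕36=36, 00⊕36=36.

555f3636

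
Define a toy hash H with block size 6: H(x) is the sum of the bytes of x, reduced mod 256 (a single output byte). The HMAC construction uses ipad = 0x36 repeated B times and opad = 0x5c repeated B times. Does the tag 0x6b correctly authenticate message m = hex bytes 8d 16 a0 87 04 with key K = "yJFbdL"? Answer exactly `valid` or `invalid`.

invalid

Key "yJFbdL" = 79 4a 46 62 64 4c is exactly B = 6 bytes: K' = 79 4a 46 62 64 4c.
K' ⊕ ipad = 4f 7c 70 54 52 7a; K' ⊕ opad = 25 16 1a 3e 38 10.
Inner hash: sum = 79+124+112+84+82+122+141+22+160+135+4 = 1065; mod 256 = 41 → 29.
Outer hash (recomputed tag): sum = 37+22+26+62+56+16+41 = 260; mod 256 = 4 → 04.
Recomputed tag = 04; claimed = 6b → mismatch.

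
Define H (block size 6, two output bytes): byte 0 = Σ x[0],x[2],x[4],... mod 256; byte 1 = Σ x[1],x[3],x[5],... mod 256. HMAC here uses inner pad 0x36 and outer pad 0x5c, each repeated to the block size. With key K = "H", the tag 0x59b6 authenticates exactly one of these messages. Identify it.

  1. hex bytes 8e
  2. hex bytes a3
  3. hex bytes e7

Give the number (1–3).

2

Key "H" = 48 is 1 byte ≤ B = 6; zero-pad to 6 bytes: K' = 48 00 00 00 00 00.
K' ⊕ ipad = 7e 36 36 36 36 36; K' ⊕ opad = 14 5c 5c 5c 5c 5c.
m1: inner = H(7e 36 36 36 36 36 8e) = 78 a2; tag = H(14 5c 5c 5c 5c 5c 78 a2) = 44b6
m2: inner = H(7e 36 36 36 36 36 a3) = 8d a2; tag = H(14 5c 5c 5c 5c 5c 8d a2) = 59b6 ← matches
m3: inner = H(7e 36 36 36 36 36 e7) = d1 a2; tag = H(14 5c 5c 5c 5c 5c d1 a2) = 9db6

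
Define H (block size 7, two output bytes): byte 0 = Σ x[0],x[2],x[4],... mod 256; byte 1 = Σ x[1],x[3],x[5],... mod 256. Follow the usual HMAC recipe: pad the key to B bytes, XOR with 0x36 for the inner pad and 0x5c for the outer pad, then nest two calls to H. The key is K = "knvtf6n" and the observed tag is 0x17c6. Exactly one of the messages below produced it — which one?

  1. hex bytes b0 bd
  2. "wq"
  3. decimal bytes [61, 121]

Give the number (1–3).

Key "knvtf6n" = 6b 6e 76 74 66 36 6e is exactly B = 7 bytes: K' = 6b 6e 76 74 66 36 6e.
K' ⊕ ipad = 5d 58 40 42 50 00 58; K' ⊕ opad = 37 32 2a 28 3a 6a 32.
m1: inner = H(5d 58 40 42 50 00 58 b0 bd) = 02 4a; tag = H(37 32 2a 28 3a 6a 32 02 4a) = 17c6 ← matches
m2: inner = H(5d 58 40 42 50 00 58 77 71) = b6 11; tag = H(37 32 2a 28 3a 6a 32 b6 11) = de7a
m3: inner = H(5d 58 40 42 50 00 58 3d 79) = be d7; tag = H(37 32 2a 28 3a 6a 32 be d7) = a482

1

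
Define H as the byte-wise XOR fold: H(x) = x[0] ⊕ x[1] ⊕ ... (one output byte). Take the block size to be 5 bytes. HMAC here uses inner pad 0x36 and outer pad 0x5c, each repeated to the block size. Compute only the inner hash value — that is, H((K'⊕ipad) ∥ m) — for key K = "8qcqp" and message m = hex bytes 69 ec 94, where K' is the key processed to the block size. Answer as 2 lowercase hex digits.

0c

Key "8qcqp" = 38 71 63 71 70 is exactly B = 5 bytes: K' = 38 71 63 71 70.
K' ⊕ ipad = 0e 47 55 47 46.
Inner input = 0e 47 55 47 46 ∥ 69 ec 94.
Inner hash: XOR 0e⊕47⊕55⊕47⊕46⊕69⊕ec⊕94 = 0c.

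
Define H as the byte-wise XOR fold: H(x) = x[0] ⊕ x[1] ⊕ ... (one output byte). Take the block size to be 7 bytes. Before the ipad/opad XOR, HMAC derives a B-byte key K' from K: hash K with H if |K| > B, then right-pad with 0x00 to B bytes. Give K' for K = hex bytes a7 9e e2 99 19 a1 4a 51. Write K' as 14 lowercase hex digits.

e1000000000000

|K| = 8 > B = 7, so first hash the key.
H(K): XOR a7⊕9e⊕e2⊕99⊕19⊕a1⊕4a⊕51 = e1.
Zero-pad H(K) = e1 to 7 bytes: K' = e1 00 00 00 00 00 00.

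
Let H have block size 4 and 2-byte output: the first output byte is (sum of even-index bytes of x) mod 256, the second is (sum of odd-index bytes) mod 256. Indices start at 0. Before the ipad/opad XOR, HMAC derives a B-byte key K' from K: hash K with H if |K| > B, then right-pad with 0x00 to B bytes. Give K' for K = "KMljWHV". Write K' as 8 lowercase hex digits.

64ff0000

|K| = 7 > B = 4, so first hash the key.
H(K): even-index sum = 356 mod 256 = 100; odd-index sum = 255 mod 256 = 255 → 64 ff.
Zero-pad H(K) = 64 ff to 4 bytes: K' = 64 ff 00 00.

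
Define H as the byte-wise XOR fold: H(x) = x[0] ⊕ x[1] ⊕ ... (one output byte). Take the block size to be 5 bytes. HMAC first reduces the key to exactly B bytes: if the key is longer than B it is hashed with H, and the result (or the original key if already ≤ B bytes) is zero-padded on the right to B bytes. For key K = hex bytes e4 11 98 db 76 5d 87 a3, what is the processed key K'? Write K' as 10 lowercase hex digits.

|K| = 8 > B = 5, so first hash the key.
H(K): XOR e4⊕11⊕98⊕db⊕76⊕5d⊕87⊕a3 = b9.
Zero-pad H(K) = b9 to 5 bytes: K' = b9 00 00 00 00.

b900000000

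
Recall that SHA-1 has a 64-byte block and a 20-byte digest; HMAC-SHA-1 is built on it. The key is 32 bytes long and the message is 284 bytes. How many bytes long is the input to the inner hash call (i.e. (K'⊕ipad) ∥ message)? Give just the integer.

348

Key is 32 ≤ 64 bytes, zero-padded: |K'| = 64.
Inner input = (K'⊕ipad) ∥ m → 64 + 284 = 348 bytes.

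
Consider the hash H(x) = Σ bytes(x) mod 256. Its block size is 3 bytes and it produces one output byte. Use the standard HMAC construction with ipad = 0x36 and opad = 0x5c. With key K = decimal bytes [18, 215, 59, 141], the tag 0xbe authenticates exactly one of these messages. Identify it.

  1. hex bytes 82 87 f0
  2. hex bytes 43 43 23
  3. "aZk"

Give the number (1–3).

3

Key decimal bytes [18, 215, 59, 141] = 12 d7 3b 8d is 4 bytes > B = 3, so hash it first: H(key) = b1, then zero-pad to 3 bytes: K' = b1 00 00.
K' ⊕ ipad = 87 36 36; K' ⊕ opad = ed 5c 5c.
m1: inner = H(87 36 36 82 87 f0) = ec; tag = H(ed 5c 5c ec) = 91
m2: inner = H(87 36 36 43 43 23) = 9c; tag = H(ed 5c 5c 9c) = 41
m3: inner = H(87 36 36 61 5a 6b) = 19; tag = H(ed 5c 5c 19) = be ← matches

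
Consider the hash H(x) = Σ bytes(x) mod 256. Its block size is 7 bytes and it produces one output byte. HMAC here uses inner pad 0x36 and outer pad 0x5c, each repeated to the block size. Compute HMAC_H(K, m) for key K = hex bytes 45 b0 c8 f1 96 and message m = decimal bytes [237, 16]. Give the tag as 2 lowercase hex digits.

8f

Key hex bytes 45 b0 c8 f1 96 is 5 bytes ≤ B = 7; zero-pad to 7 bytes: K' = 45 b0 c8 f1 96 00 00.
K' ⊕ ipad = 73 86 fe c7 a0 36 36.  K' ⊕ opad = 19 ec 94 ad ca 5c 5c.
Inner input = (K'⊕ipad) ∥ m = 73 86 fe c7 a0 36 36 ∥ ed 10.
Inner hash: sum = 115+134+254+199+160+54+54+237+16 = 1223; mod 256 = 199 → c7.
Outer input = (K'⊕opad) ∥ inner = 19 ec 94 ad ca 5c 5c ∥ c7.
Outer hash (tag): sum = 25+236+148+173+202+92+92+199 = 1167; mod 256 = 143 → 8f.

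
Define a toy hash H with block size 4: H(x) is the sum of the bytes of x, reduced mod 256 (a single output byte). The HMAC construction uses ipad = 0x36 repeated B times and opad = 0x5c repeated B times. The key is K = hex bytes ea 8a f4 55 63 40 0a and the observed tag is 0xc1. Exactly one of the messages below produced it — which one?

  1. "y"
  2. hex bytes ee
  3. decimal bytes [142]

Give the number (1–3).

Key hex bytes ea 8a f4 55 63 40 0a is 7 bytes > B = 4, so hash it first: H(key) = 6a, then zero-pad to 4 bytes: K' = 6a 00 00 00.
K' ⊕ ipad = 5c 36 36 36; K' ⊕ opad = 36 5c 5c 5c.
m1: inner = H(5c 36 36 36 79) = 77; tag = H(36 5c 5c 5c 77) = c1 ← matches
m2: inner = H(5c 36 36 36 ee) = ec; tag = H(36 5c 5c 5c ec) = 36
m3: inner = H(5c 36 36 36 8e) = 8c; tag = H(36 5c 5c 5c 8c) = d6

1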